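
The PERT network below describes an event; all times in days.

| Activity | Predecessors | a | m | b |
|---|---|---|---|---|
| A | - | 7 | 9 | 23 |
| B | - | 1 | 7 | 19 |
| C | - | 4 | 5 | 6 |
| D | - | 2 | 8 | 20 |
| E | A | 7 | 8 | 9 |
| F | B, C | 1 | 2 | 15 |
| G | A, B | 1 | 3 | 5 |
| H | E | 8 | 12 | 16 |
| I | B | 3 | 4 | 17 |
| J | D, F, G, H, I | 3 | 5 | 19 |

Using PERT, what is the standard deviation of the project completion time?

te_A = (7 + 4·9 + 23)/6 = 66/6 = 11; σ²_A = ((23−7)/6)² = 7.111
te_B = (1 + 4·7 + 19)/6 = 48/6 = 8; σ²_B = ((19−1)/6)² = 9.000
te_C = (4 + 4·5 + 6)/6 = 30/6 = 5; σ²_C = ((6−4)/6)² = 0.111
te_D = (2 + 4·8 + 20)/6 = 54/6 = 9; σ²_D = ((20−2)/6)² = 9.000
te_E = (7 + 4·8 + 9)/6 = 48/6 = 8; σ²_E = ((9−7)/6)² = 0.111
te_F = (1 + 4·2 + 15)/6 = 24/6 = 4; σ²_F = ((15−1)/6)² = 5.444
te_G = (1 + 4·3 + 5)/6 = 18/6 = 3; σ²_G = ((5−1)/6)² = 0.444
te_H = (8 + 4·12 + 16)/6 = 72/6 = 12; σ²_H = ((16−8)/6)² = 1.778
te_I = (3 + 4·4 + 17)/6 = 36/6 = 6; σ²_I = ((17−3)/6)² = 5.444
te_J = (3 + 4·5 + 19)/6 = 42/6 = 7; σ²_J = ((19−3)/6)² = 7.111

Forward pass:
ES_A = 0; EF_A = 11
ES_B = 0; EF_B = 8
ES_C = 0; EF_C = 5
ES_D = 0; EF_D = 9
ES_E = 11; EF_E = 11+8 = 19
ES_F = max(EF_B=8, EF_C=5) = 8; EF_F = 8+4 = 12
ES_G = max(EF_A=11, EF_B=8) = 11; EF_G = 11+3 = 14
ES_H = 19; EF_H = 19+12 = 31
ES_I = 8; EF_I = 8+6 = 14
ES_J = max(EF_D=9, EF_F=12, EF_G=14, EF_H=31, EF_I=14) = 31; EF_J = 31+7 = 38
Expected project duration μ = 38 days. Critical path: A → E → H → J.

Variance along critical path = 7.111 + 0.111 + 1.778 + 7.111 = 16.111
σ = √16.111 = 4.014 days

4.01 days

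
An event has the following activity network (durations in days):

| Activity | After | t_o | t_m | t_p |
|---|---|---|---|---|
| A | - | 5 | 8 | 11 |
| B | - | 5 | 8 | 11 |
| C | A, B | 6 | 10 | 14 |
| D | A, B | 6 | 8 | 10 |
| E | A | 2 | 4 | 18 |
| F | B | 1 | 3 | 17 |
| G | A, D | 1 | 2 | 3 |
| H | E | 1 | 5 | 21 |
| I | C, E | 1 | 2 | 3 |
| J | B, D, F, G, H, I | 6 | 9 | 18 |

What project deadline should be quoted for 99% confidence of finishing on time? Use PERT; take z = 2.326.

42.2 days

te_A = (5 + 4·8 + 11)/6 = 48/6 = 8; σ²_A = ((11−5)/6)² = 1.000
te_B = (5 + 4·8 + 11)/6 = 48/6 = 8; σ²_B = ((11−5)/6)² = 1.000
te_C = (6 + 4·10 + 14)/6 = 60/6 = 10; σ²_C = ((14−6)/6)² = 1.778
te_D = (6 + 4·8 + 10)/6 = 48/6 = 8; σ²_D = ((10−6)/6)² = 0.444
te_E = (2 + 4·4 + 18)/6 = 36/6 = 6; σ²_E = ((18−2)/6)² = 7.111
te_F = (1 + 4·3 + 17)/6 = 30/6 = 5; σ²_F = ((17−1)/6)² = 7.111
te_G = (1 + 4·2 + 3)/6 = 12/6 = 2; σ²_G = ((3−1)/6)² = 0.111
te_H = (1 + 4·5 + 21)/6 = 42/6 = 7; σ²_H = ((21−1)/6)² = 11.111
te_I = (1 + 4·2 + 3)/6 = 12/6 = 2; σ²_I = ((3−1)/6)² = 0.111
te_J = (6 + 4·9 + 18)/6 = 60/6 = 10; σ²_J = ((18−6)/6)² = 4.000

Forward pass:
ES_A = 0; EF_A = 8
ES_B = 0; EF_B = 8
ES_C = max(EF_A=8, EF_B=8) = 8; EF_C = 8+10 = 18
ES_D = max(EF_A=8, EF_B=8) = 8; EF_D = 8+8 = 16
ES_E = 8; EF_E = 8+6 = 14
ES_F = 8; EF_F = 8+5 = 13
ES_G = max(EF_A=8, EF_D=16) = 16; EF_G = 16+2 = 18
ES_H = 14; EF_H = 14+7 = 21
ES_I = max(EF_C=18, EF_E=14) = 18; EF_I = 18+2 = 20
ES_J = max(EF_B=8, EF_D=16, EF_F=13, EF_G=18, EF_H=21, EF_I=20) = 21; EF_J = 21+10 = 31
Expected project duration μ = 31 days. Critical path: A → E → H → J.

Variance along critical path = 1.000 + 7.111 + 11.111 + 4.000 = 23.222; σ = 4.819 days.
D = μ + z·σ = 31 + 2.326·4.819 = 42.2 days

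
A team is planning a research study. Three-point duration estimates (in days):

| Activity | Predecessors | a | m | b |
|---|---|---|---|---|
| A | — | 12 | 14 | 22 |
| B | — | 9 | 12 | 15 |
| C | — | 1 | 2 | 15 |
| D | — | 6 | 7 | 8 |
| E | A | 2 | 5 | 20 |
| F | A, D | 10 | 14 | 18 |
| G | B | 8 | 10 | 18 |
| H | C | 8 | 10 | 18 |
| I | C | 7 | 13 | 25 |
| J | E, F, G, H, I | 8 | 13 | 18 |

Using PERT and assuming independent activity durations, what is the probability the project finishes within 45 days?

te_A = (12 + 4·14 + 22)/6 = 90/6 = 15; σ²_A = ((22−12)/6)² = 2.778
te_B = (9 + 4·12 + 15)/6 = 72/6 = 12; σ²_B = ((15−9)/6)² = 1.000
te_C = (1 + 4·2 + 15)/6 = 24/6 = 4; σ²_C = ((15−1)/6)² = 5.444
te_D = (6 + 4·7 + 8)/6 = 42/6 = 7; σ²_D = ((8−6)/6)² = 0.111
te_E = (2 + 4·5 + 20)/6 = 42/6 = 7; σ²_E = ((20−2)/6)² = 9.000
te_F = (10 + 4·14 + 18)/6 = 84/6 = 14; σ²_F = ((18−10)/6)² = 1.778
te_G = (8 + 4·10 + 18)/6 = 66/6 = 11; σ²_G = ((18−8)/6)² = 2.778
te_H = (8 + 4·10 + 18)/6 = 66/6 = 11; σ²_H = ((18−8)/6)² = 2.778
te_I = (7 + 4·13 + 25)/6 = 84/6 = 14; σ²_I = ((25−7)/6)² = 9.000
te_J = (8 + 4·13 + 18)/6 = 78/6 = 13; σ²_J = ((18−8)/6)² = 2.778

Forward pass:
ES_A = 0; EF_A = 15
ES_B = 0; EF_B = 12
ES_C = 0; EF_C = 4
ES_D = 0; EF_D = 7
ES_E = 15; EF_E = 15+7 = 22
ES_F = max(EF_A=15, EF_D=7) = 15; EF_F = 15+14 = 29
ES_G = 12; EF_G = 12+11 = 23
ES_H = 4; EF_H = 4+11 = 15
ES_I = 4; EF_I = 4+14 = 18
ES_J = max(EF_E=22, EF_F=29, EF_G=23, EF_H=15, EF_I=18) = 29; EF_J = 29+13 = 42
Expected project duration μ = 42 days. Critical path: A → F → J.

Variance along critical path = 2.778 + 1.778 + 2.778 = 7.333; σ = √7.333 = 2.708 days.
Z = (45 − 42) / 2.708 = 1.108
P(T ≤ 45) = Φ(1.108) ≈ 0.866

0.866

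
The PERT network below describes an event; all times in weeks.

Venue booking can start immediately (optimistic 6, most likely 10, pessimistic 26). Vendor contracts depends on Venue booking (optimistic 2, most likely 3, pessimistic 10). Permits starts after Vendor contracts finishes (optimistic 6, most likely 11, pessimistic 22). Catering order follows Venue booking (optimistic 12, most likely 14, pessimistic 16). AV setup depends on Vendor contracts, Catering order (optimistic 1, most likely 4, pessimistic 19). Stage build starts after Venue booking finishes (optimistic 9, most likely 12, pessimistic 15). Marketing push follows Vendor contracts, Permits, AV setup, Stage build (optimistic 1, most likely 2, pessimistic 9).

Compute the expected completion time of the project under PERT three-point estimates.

te_Venue booking = (6 + 4·10 + 26)/6 = 72/6 = 12
te_Vendor contracts = (2 + 4·3 + 10)/6 = 24/6 = 4
te_Permits = (6 + 4·11 + 22)/6 = 72/6 = 12
te_Catering order = (12 + 4·14 + 16)/6 = 84/6 = 14
te_AV setup = (1 + 4·4 + 19)/6 = 36/6 = 6
te_Stage build = (9 + 4·12 + 15)/6 = 72/6 = 12
te_Marketing push = (1 + 4·2 + 9)/6 = 18/6 = 3

Forward pass:
ES_Venue booking = 0; EF_Venue booking = 12
ES_Vendor contracts = 12; EF_Vendor contracts = 12+4 = 16
ES_Permits = 16; EF_Permits = 16+12 = 28
ES_Catering order = 12; EF_Catering order = 12+14 = 26
ES_AV setup = max(EF_Vendor contracts=16, EF_Catering order=26) = 26; EF_AV setup = 26+6 = 32
ES_Stage build = 12; EF_Stage build = 12+12 = 24
ES_Marketing push = max(EF_Vendor contracts=16, EF_Permits=28, EF_AV setup=32, EF_Stage build=24) = 32; EF_Marketing push = 32+3 = 35
Expected project duration μ = 35 weeks. Critical path: Venue booking → Catering order → AV setup → Marketing push.

35 weeks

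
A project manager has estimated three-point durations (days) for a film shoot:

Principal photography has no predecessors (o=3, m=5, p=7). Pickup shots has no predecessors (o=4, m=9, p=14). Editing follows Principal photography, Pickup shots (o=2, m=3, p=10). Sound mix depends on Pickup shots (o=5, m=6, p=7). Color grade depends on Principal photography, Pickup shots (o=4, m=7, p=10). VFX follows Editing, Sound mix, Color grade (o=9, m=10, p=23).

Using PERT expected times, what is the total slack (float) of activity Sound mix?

te_Principal photography = (3 + 4·5 + 7)/6 = 30/6 = 5
te_Pickup shots = (4 + 4·9 + 14)/6 = 54/6 = 9
te_Editing = (2 + 4·3 + 10)/6 = 24/6 = 4
te_Sound mix = (5 + 4·6 + 7)/6 = 36/6 = 6
te_Color grade = (4 + 4·7 + 10)/6 = 42/6 = 7
te_VFX = (9 + 4·10 + 23)/6 = 72/6 = 12

Forward pass:
ES_Principal photography = 0; EF_Principal photography = 5
ES_Pickup shots = 0; EF_Pickup shots = 9
ES_Editing = max(EF_Principal photography=5, EF_Pickup shots=9) = 9; EF_Editing = 9+4 = 13
ES_Sound mix = 9; EF_Sound mix = 9+6 = 15
ES_Color grade = max(EF_Principal photography=5, EF_Pickup shots=9) = 9; EF_Color grade = 9+7 = 16
ES_VFX = max(EF_Editing=13, EF_Sound mix=15, EF_Color grade=16) = 16; EF_VFX = 16+12 = 28
Expected project duration μ = 28 days. Critical path: Pickup shots → Color grade → VFX.

Backward pass:
LF_VFX = 28; LS_VFX = 28−12 = 16
LF_Color grade = LS_VFX = 16; LS_Color grade = 16−7 = 9
LF_Sound mix = LS_VFX = 16; LS_Sound mix = 16−6 = 10
LF_Editing = LS_VFX = 16; LS_Editing = 16−4 = 12
LF_Pickup shots = min(LS_Editing=12, LS_Sound mix=10, LS_Color grade=9) = 9; LS_Pickup shots = 9−9 = 0
LF_Principal photography = min(LS_Editing=12, LS_Color grade=9) = 9; LS_Principal photography = 9−5 = 4
Slack_Sound mix = LS_Sound mix − ES_Sound mix = 10 − 9 = 1

1 days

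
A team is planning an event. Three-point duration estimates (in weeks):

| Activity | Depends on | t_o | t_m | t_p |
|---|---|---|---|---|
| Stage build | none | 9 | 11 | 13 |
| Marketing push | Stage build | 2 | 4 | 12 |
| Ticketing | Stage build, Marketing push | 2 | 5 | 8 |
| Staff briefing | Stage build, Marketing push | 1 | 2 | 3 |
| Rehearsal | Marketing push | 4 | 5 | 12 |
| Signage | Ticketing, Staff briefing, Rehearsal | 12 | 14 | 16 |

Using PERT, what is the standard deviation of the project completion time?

2.33 weeks

te_Stage build = (9 + 4·11 + 13)/6 = 66/6 = 11; σ²_Stage build = ((13−9)/6)² = 0.444
te_Marketing push = (2 + 4·4 + 12)/6 = 30/6 = 5; σ²_Marketing push = ((12−2)/6)² = 2.778
te_Ticketing = (2 + 4·5 + 8)/6 = 30/6 = 5; σ²_Ticketing = ((8−2)/6)² = 1.000
te_Staff briefing = (1 + 4·2 + 3)/6 = 12/6 = 2; σ²_Staff briefing = ((3−1)/6)² = 0.111
te_Rehearsal = (4 + 4·5 + 12)/6 = 36/6 = 6; σ²_Rehearsal = ((12−4)/6)² = 1.778
te_Signage = (12 + 4·14 + 16)/6 = 84/6 = 14; σ²_Signage = ((16−12)/6)² = 0.444

Forward pass:
ES_Stage build = 0; EF_Stage build = 11
ES_Marketing push = 11; EF_Marketing push = 11+5 = 16
ES_Ticketing = max(EF_Stage build=11, EF_Marketing push=16) = 16; EF_Ticketing = 16+5 = 21
ES_Staff briefing = max(EF_Stage build=11, EF_Marketing push=16) = 16; EF_Staff briefing = 16+2 = 18
ES_Rehearsal = 16; EF_Rehearsal = 16+6 = 22
ES_Signage = max(EF_Ticketing=21, EF_Staff briefing=18, EF_Rehearsal=22) = 22; EF_Signage = 22+14 = 36
Expected project duration μ = 36 weeks. Critical path: Stage build → Marketing push → Rehearsal → Signage.

Variance along critical path = 0.444 + 2.778 + 1.778 + 0.444 = 5.444
σ = √5.444 = 2.333 weeks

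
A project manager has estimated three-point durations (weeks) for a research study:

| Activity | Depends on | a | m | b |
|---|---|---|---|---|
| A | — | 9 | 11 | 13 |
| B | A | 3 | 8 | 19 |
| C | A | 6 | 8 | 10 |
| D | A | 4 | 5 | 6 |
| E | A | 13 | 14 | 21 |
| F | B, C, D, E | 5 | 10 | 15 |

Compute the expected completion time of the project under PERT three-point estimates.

te_A = (9 + 4·11 + 13)/6 = 66/6 = 11
te_B = (3 + 4·8 + 19)/6 = 54/6 = 9
te_C = (6 + 4·8 + 10)/6 = 48/6 = 8
te_D = (4 + 4·5 + 6)/6 = 30/6 = 5
te_E = (13 + 4·14 + 21)/6 = 90/6 = 15
te_F = (5 + 4·10 + 15)/6 = 60/6 = 10

Forward pass:
ES_A = 0; EF_A = 11
ES_B = 11; EF_B = 11+9 = 20
ES_C = 11; EF_C = 11+8 = 19
ES_D = 11; EF_D = 11+5 = 16
ES_E = 11; EF_E = 11+15 = 26
ES_F = max(EF_B=20, EF_C=19, EF_D=16, EF_E=26) = 26; EF_F = 26+10 = 36
Expected project duration μ = 36 weeks. Critical path: A → E → F.

36 weeks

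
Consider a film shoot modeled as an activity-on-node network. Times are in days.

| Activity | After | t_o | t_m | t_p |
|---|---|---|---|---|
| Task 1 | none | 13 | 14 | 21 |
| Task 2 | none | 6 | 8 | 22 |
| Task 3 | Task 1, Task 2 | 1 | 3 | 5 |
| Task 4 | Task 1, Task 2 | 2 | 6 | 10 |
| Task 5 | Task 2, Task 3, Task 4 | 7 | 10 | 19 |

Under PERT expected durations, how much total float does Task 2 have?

te_Task 1 = (13 + 4·14 + 21)/6 = 90/6 = 15
te_Task 2 = (6 + 4·8 + 22)/6 = 60/6 = 10
te_Task 3 = (1 + 4·3 + 5)/6 = 18/6 = 3
te_Task 4 = (2 + 4·6 + 10)/6 = 36/6 = 6
te_Task 5 = (7 + 4·10 + 19)/6 = 66/6 = 11

Forward pass:
ES_Task 1 = 0; EF_Task 1 = 15
ES_Task 2 = 0; EF_Task 2 = 10
ES_Task 3 = max(EF_Task 1=15, EF_Task 2=10) = 15; EF_Task 3 = 15+3 = 18
ES_Task 4 = max(EF_Task 1=15, EF_Task 2=10) = 15; EF_Task 4 = 15+6 = 21
ES_Task 5 = max(EF_Task 2=10, EF_Task 3=18, EF_Task 4=21) = 21; EF_Task 5 = 21+11 = 32
Expected project duration μ = 32 days. Critical path: Task 1 → Task 4 → Task 5.

Backward pass:
LF_Task 5 = 32; LS_Task 5 = 32−11 = 21
LF_Task 4 = LS_Task 5 = 21; LS_Task 4 = 21−6 = 15
LF_Task 3 = LS_Task 5 = 21; LS_Task 3 = 21−3 = 18
LF_Task 2 = min(LS_Task 3=18, LS_Task 4=15, LS_Task 5=21) = 15; LS_Task 2 = 15−10 = 5
LF_Task 1 = min(LS_Task 3=18, LS_Task 4=15) = 15; LS_Task 1 = 15−15 = 0
Slack_Task 2 = LS_Task 2 − ES_Task 2 = 5 − 0 = 5

5 days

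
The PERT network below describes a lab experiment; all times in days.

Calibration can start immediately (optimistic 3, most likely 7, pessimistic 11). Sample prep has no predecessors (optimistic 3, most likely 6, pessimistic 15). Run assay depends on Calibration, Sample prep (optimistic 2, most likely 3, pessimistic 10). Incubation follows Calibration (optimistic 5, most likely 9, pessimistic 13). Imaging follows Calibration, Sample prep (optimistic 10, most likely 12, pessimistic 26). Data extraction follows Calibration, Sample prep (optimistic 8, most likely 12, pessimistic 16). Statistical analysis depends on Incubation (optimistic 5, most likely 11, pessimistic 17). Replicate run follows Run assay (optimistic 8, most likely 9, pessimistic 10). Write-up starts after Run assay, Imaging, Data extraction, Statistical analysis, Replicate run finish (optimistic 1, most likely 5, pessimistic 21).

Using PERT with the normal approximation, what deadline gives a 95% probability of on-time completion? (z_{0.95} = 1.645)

41.1 days

te_Calibration = (3 + 4·7 + 11)/6 = 42/6 = 7; σ²_Calibration = ((11−3)/6)² = 1.778
te_Sample prep = (3 + 4·6 + 15)/6 = 42/6 = 7; σ²_Sample prep = ((15−3)/6)² = 4.000
te_Run assay = (2 + 4·3 + 10)/6 = 24/6 = 4; σ²_Run assay = ((10−2)/6)² = 1.778
te_Incubation = (5 + 4·9 + 13)/6 = 54/6 = 9; σ²_Incubation = ((13−5)/6)² = 1.778
te_Imaging = (10 + 4·12 + 26)/6 = 84/6 = 14; σ²_Imaging = ((26−10)/6)² = 7.111
te_Data extraction = (8 + 4·12 + 16)/6 = 72/6 = 12; σ²_Data extraction = ((16−8)/6)² = 1.778
te_Statistical analysis = (5 + 4·11 + 17)/6 = 66/6 = 11; σ²_Statistical analysis = ((17−5)/6)² = 4.000
te_Replicate run = (8 + 4·9 + 10)/6 = 54/6 = 9; σ²_Replicate run = ((10−8)/6)² = 0.111
te_Write-up = (1 + 4·5 + 21)/6 = 42/6 = 7; σ²_Write-up = ((21−1)/6)² = 11.111

Forward pass:
ES_Calibration = 0; EF_Calibration = 7
ES_Sample prep = 0; EF_Sample prep = 7
ES_Run assay = max(EF_Calibration=7, EF_Sample prep=7) = 7; EF_Run assay = 7+4 = 11
ES_Incubation = 7; EF_Incubation = 7+9 = 16
ES_Imaging = max(EF_Calibration=7, EF_Sample prep=7) = 7; EF_Imaging = 7+14 = 21
ES_Data extraction = max(EF_Calibration=7, EF_Sample prep=7) = 7; EF_Data extraction = 7+12 = 19
ES_Statistical analysis = 16; EF_Statistical analysis = 16+11 = 27
ES_Replicate run = 11; EF_Replicate run = 11+9 = 20
ES_Write-up = max(EF_Run assay=11, EF_Imaging=21, EF_Data extraction=19, EF_Statistical analysis=27, EF_Replicate run=20) = 27; EF_Write-up = 27+7 = 34
Expected project duration μ = 34 days. Critical path: Calibration → Incubation → Statistical analysis → Write-up.

Variance along critical path = 1.778 + 1.778 + 4.000 + 11.111 = 18.667; σ = 4.320 days.
D = μ + z·σ = 34 + 1.645·4.320 = 41.1 days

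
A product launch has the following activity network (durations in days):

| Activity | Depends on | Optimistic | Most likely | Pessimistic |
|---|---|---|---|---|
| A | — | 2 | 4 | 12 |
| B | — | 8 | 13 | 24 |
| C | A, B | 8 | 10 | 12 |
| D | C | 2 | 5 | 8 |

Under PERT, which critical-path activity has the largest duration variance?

te_A = (2 + 4·4 + 12)/6 = 30/6 = 5; σ²_A = ((12−2)/6)² = 2.778
te_B = (8 + 4·13 + 24)/6 = 84/6 = 14; σ²_B = ((24−8)/6)² = 7.111
te_C = (8 + 4·10 + 12)/6 = 60/6 = 10; σ²_C = ((12−8)/6)² = 0.444
te_D = (2 + 4·5 + 8)/6 = 30/6 = 5; σ²_D = ((8−2)/6)² = 1.000

Forward pass:
ES_A = 0; EF_A = 5
ES_B = 0; EF_B = 14
ES_C = max(EF_A=5, EF_B=14) = 14; EF_C = 14+10 = 24
ES_D = 24; EF_D = 24+5 = 29
Expected project duration μ = 29 days. Critical path: B → C → D.

Variances on critical path: σ²_B=7.111, σ²_C=0.444, σ²_D=1.000.
Largest is σ²_B = 7.111.

B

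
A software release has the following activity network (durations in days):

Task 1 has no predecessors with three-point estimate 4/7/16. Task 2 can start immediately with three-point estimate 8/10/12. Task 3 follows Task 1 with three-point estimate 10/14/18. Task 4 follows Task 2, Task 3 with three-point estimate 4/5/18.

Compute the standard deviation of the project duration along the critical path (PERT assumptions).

3.35 days

te_Task 1 = (4 + 4·7 + 16)/6 = 48/6 = 8; σ²_Task 1 = ((16−4)/6)² = 4.000
te_Task 2 = (8 + 4·10 + 12)/6 = 60/6 = 10; σ²_Task 2 = ((12−8)/6)² = 0.444
te_Task 3 = (10 + 4·14 + 18)/6 = 84/6 = 14; σ²_Task 3 = ((18−10)/6)² = 1.778
te_Task 4 = (4 + 4·5 + 18)/6 = 42/6 = 7; σ²_Task 4 = ((18−4)/6)² = 5.444

Forward pass:
ES_Task 1 = 0; EF_Task 1 = 8
ES_Task 2 = 0; EF_Task 2 = 10
ES_Task 3 = 8; EF_Task 3 = 8+14 = 22
ES_Task 4 = max(EF_Task 2=10, EF_Task 3=22) = 22; EF_Task 4 = 22+7 = 29
Expected project duration μ = 29 days. Critical path: Task 1 → Task 3 → Task 4.

Variance along critical path = 4.000 + 1.778 + 5.444 = 11.222
σ = √11.222 = 3.350 days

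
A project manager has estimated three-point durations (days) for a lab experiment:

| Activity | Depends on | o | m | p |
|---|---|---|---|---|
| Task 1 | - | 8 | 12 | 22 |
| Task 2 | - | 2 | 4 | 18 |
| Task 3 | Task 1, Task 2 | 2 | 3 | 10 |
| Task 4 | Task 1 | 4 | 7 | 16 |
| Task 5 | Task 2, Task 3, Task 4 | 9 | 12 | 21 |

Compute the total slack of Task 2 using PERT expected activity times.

11 days

te_Task 1 = (8 + 4·12 + 22)/6 = 78/6 = 13
te_Task 2 = (2 + 4·4 + 18)/6 = 36/6 = 6
te_Task 3 = (2 + 4·3 + 10)/6 = 24/6 = 4
te_Task 4 = (4 + 4·7 + 16)/6 = 48/6 = 8
te_Task 5 = (9 + 4·12 + 21)/6 = 78/6 = 13

Forward pass:
ES_Task 1 = 0; EF_Task 1 = 13
ES_Task 2 = 0; EF_Task 2 = 6
ES_Task 3 = max(EF_Task 1=13, EF_Task 2=6) = 13; EF_Task 3 = 13+4 = 17
ES_Task 4 = 13; EF_Task 4 = 13+8 = 21
ES_Task 5 = max(EF_Task 2=6, EF_Task 3=17, EF_Task 4=21) = 21; EF_Task 5 = 21+13 = 34
Expected project duration μ = 34 days. Critical path: Task 1 → Task 4 → Task 5.

Backward pass:
LF_Task 5 = 34; LS_Task 5 = 34−13 = 21
LF_Task 4 = LS_Task 5 = 21; LS_Task 4 = 21−8 = 13
LF_Task 3 = LS_Task 5 = 21; LS_Task 3 = 21−4 = 17
LF_Task 2 = min(LS_Task 3=17, LS_Task 5=21) = 17; LS_Task 2 = 17−6 = 11
LF_Task 1 = min(LS_Task 3=17, LS_Task 4=13) = 13; LS_Task 1 = 13−13 = 0
Slack_Task 2 = LS_Task 2 − ES_Task 2 = 11 − 0 = 11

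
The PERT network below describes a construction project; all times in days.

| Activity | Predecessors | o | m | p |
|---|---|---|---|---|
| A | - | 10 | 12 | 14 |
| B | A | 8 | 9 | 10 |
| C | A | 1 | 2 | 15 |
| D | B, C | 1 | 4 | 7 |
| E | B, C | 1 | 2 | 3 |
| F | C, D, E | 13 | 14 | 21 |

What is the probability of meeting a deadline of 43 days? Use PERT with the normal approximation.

0.950

te_A = (10 + 4·12 + 14)/6 = 72/6 = 12; σ²_A = ((14−10)/6)² = 0.444
te_B = (8 + 4·9 + 10)/6 = 54/6 = 9; σ²_B = ((10−8)/6)² = 0.111
te_C = (1 + 4·2 + 15)/6 = 24/6 = 4; σ²_C = ((15−1)/6)² = 5.444
te_D = (1 + 4·4 + 7)/6 = 24/6 = 4; σ²_D = ((7−1)/6)² = 1.000
te_E = (1 + 4·2 + 3)/6 = 12/6 = 2; σ²_E = ((3−1)/6)² = 0.111
te_F = (13 + 4·14 + 21)/6 = 90/6 = 15; σ²_F = ((21−13)/6)² = 1.778

Forward pass:
ES_A = 0; EF_A = 12
ES_B = 12; EF_B = 12+9 = 21
ES_C = 12; EF_C = 12+4 = 16
ES_D = max(EF_B=21, EF_C=16) = 21; EF_D = 21+4 = 25
ES_E = max(EF_B=21, EF_C=16) = 21; EF_E = 21+2 = 23
ES_F = max(EF_C=16, EF_D=25, EF_E=23) = 25; EF_F = 25+15 = 40
Expected project duration μ = 40 days. Critical path: A → B → D → F.

Variance along critical path = 0.444 + 0.111 + 1.000 + 1.778 = 3.333; σ = √3.333 = 1.826 days.
Z = (43 − 40) / 1.826 = 1.643
P(T ≤ 43) = Φ(1.643) ≈ 0.950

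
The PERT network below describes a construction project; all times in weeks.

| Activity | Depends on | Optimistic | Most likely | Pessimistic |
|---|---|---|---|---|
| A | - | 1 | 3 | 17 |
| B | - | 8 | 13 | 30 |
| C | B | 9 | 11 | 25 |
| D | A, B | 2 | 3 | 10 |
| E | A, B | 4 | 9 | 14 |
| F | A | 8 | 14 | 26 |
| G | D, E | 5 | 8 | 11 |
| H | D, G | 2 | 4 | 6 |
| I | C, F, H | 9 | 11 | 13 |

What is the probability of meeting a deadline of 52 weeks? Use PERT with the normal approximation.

0.880

te_A = (1 + 4·3 + 17)/6 = 30/6 = 5; σ²_A = ((17−1)/6)² = 7.111
te_B = (8 + 4·13 + 30)/6 = 90/6 = 15; σ²_B = ((30−8)/6)² = 13.444
te_C = (9 + 4·11 + 25)/6 = 78/6 = 13; σ²_C = ((25−9)/6)² = 7.111
te_D = (2 + 4·3 + 10)/6 = 24/6 = 4; σ²_D = ((10−2)/6)² = 1.778
te_E = (4 + 4·9 + 14)/6 = 54/6 = 9; σ²_E = ((14−4)/6)² = 2.778
te_F = (8 + 4·14 + 26)/6 = 90/6 = 15; σ²_F = ((26−8)/6)² = 9.000
te_G = (5 + 4·8 + 11)/6 = 48/6 = 8; σ²_G = ((11−5)/6)² = 1.000
te_H = (2 + 4·4 + 6)/6 = 24/6 = 4; σ²_H = ((6−2)/6)² = 0.444
te_I = (9 + 4·11 + 13)/6 = 66/6 = 11; σ²_I = ((13−9)/6)² = 0.444

Forward pass:
ES_A = 0; EF_A = 5
ES_B = 0; EF_B = 15
ES_C = 15; EF_C = 15+13 = 28
ES_D = max(EF_A=5, EF_B=15) = 15; EF_D = 15+4 = 19
ES_E = max(EF_A=5, EF_B=15) = 15; EF_E = 15+9 = 24
ES_F = 5; EF_F = 5+15 = 20
ES_G = max(EF_D=19, EF_E=24) = 24; EF_G = 24+8 = 32
ES_H = max(EF_D=19, EF_G=32) = 32; EF_H = 32+4 = 36
ES_I = max(EF_C=28, EF_F=20, EF_H=36) = 36; EF_I = 36+11 = 47
Expected project duration μ = 47 weeks. Critical path: B → E → G → H → I.

Variance along critical path = 13.444 + 2.778 + 1.000 + 0.444 + 0.444 = 18.111; σ = √18.111 = 4.256 weeks.
Z = (52 − 47) / 4.256 = 1.175
P(T ≤ 52) = Φ(1.175) ≈ 0.880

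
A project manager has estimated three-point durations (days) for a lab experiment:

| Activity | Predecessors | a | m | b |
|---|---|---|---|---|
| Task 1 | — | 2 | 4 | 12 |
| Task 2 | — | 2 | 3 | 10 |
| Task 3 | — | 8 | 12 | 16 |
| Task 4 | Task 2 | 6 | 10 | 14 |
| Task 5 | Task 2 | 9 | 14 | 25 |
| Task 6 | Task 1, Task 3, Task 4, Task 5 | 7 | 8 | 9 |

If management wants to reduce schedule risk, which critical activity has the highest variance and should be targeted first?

te_Task 1 = (2 + 4·4 + 12)/6 = 30/6 = 5; σ²_Task 1 = ((12−2)/6)² = 2.778
te_Task 2 = (2 + 4·3 + 10)/6 = 24/6 = 4; σ²_Task 2 = ((10−2)/6)² = 1.778
te_Task 3 = (8 + 4·12 + 16)/6 = 72/6 = 12; σ²_Task 3 = ((16−8)/6)² = 1.778
te_Task 4 = (6 + 4·10 + 14)/6 = 60/6 = 10; σ²_Task 4 = ((14−6)/6)² = 1.778
te_Task 5 = (9 + 4·14 + 25)/6 = 90/6 = 15; σ²_Task 5 = ((25−9)/6)² = 7.111
te_Task 6 = (7 + 4·8 + 9)/6 = 48/6 = 8; σ²_Task 6 = ((9−7)/6)² = 0.111

Forward pass:
ES_Task 1 = 0; EF_Task 1 = 5
ES_Task 2 = 0; EF_Task 2 = 4
ES_Task 3 = 0; EF_Task 3 = 12
ES_Task 4 = 4; EF_Task 4 = 4+10 = 14
ES_Task 5 = 4; EF_Task 5 = 4+15 = 19
ES_Task 6 = max(EF_Task 1=5, EF_Task 3=12, EF_Task 4=14, EF_Task 5=19) = 19; EF_Task 6 = 19+8 = 27
Expected project duration μ = 27 days. Critical path: Task 2 → Task 5 → Task 6.

Variances on critical path: σ²_Task 2=1.778, σ²_Task 5=7.111, σ²_Task 6=0.111.
Largest is σ²_Task 5 = 7.111.

Task 5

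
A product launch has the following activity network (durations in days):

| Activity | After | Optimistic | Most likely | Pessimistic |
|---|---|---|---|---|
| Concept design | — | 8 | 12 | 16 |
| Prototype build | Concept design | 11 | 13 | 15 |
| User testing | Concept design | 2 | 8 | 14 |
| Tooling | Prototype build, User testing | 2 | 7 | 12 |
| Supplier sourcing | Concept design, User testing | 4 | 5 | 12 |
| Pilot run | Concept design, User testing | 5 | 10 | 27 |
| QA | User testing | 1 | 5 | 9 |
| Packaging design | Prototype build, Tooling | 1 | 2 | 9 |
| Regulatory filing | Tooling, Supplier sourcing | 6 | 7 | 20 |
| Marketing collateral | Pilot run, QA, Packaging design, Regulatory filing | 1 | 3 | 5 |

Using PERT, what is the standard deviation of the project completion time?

te_Concept design = (8 + 4·12 + 16)/6 = 72/6 = 12; σ²_Concept design = ((16−8)/6)² = 1.778
te_Prototype build = (11 + 4·13 + 15)/6 = 78/6 = 13; σ²_Prototype build = ((15−11)/6)² = 0.444
te_User testing = (2 + 4·8 + 14)/6 = 48/6 = 8; σ²_User testing = ((14−2)/6)² = 4.000
te_Tooling = (2 + 4·7 + 12)/6 = 42/6 = 7; σ²_Tooling = ((12−2)/6)² = 2.778
te_Supplier sourcing = (4 + 4·5 + 12)/6 = 36/6 = 6; σ²_Supplier sourcing = ((12−4)/6)² = 1.778
te_Pilot run = (5 + 4·10 + 27)/6 = 72/6 = 12; σ²_Pilot run = ((27−5)/6)² = 13.444
te_QA = (1 + 4·5 + 9)/6 = 30/6 = 5; σ²_QA = ((9−1)/6)² = 1.778
te_Packaging design = (1 + 4·2 + 9)/6 = 18/6 = 3; σ²_Packaging design = ((9−1)/6)² = 1.778
te_Regulatory filing = (6 + 4·7 + 20)/6 = 54/6 = 9; σ²_Regulatory filing = ((20−6)/6)² = 5.444
te_Marketing collateral = (1 + 4·3 + 5)/6 = 18/6 = 3; σ²_Marketing collateral = ((5−1)/6)² = 0.444

Forward pass:
ES_Concept design = 0; EF_Concept design = 12
ES_Prototype build = 12; EF_Prototype build = 12+13 = 25
ES_User testing = 12; EF_User testing = 12+8 = 20
ES_Tooling = max(EF_Prototype build=25, EF_User testing=20) = 25; EF_Tooling = 25+7 = 32
ES_Supplier sourcing = max(EF_Concept design=12, EF_User testing=20) = 20; EF_Supplier sourcing = 20+6 = 26
ES_Pilot run = max(EF_Concept design=12, EF_User testing=20) = 20; EF_Pilot run = 20+12 = 32
ES_QA = 20; EF_QA = 20+5 = 25
ES_Packaging design = max(EF_Prototype build=25, EF_Tooling=32) = 32; EF_Packaging design = 32+3 = 35
ES_Regulatory filing = max(EF_Tooling=32, EF_Supplier sourcing=26) = 32; EF_Regulatory filing = 32+9 = 41
ES_Marketing collateral = max(EF_Pilot run=32, EF_QA=25, EF_Packaging design=35, EF_Regulatory filing=41) = 41; EF_Marketing collateral = 41+3 = 44
Expected project duration μ = 44 days. Critical path: Concept design → Prototype build → Tooling → Regulatory filing → Marketing collateral.

Variance along critical path = 1.778 + 0.444 + 2.778 + 5.444 + 0.444 = 10.889
σ = √10.889 = 3.300 days

3.30 days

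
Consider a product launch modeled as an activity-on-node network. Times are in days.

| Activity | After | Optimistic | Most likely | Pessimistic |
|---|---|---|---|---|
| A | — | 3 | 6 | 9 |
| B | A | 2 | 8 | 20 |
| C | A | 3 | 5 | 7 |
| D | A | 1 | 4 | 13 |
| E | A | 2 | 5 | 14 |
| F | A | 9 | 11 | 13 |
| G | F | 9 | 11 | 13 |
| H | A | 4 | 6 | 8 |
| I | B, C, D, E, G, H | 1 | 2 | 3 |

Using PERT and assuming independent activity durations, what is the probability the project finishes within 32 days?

0.921

te_A = (3 + 4·6 + 9)/6 = 36/6 = 6; σ²_A = ((9−3)/6)² = 1.000
te_B = (2 + 4·8 + 20)/6 = 54/6 = 9; σ²_B = ((20−2)/6)² = 9.000
te_C = (3 + 4·5 + 7)/6 = 30/6 = 5; σ²_C = ((7−3)/6)² = 0.444
te_D = (1 + 4·4 + 13)/6 = 30/6 = 5; σ²_D = ((13−1)/6)² = 4.000
te_E = (2 + 4·5 + 14)/6 = 36/6 = 6; σ²_E = ((14−2)/6)² = 4.000
te_F = (9 + 4·11 + 13)/6 = 66/6 = 11; σ²_F = ((13−9)/6)² = 0.444
te_G = (9 + 4·11 + 13)/6 = 66/6 = 11; σ²_G = ((13−9)/6)² = 0.444
te_H = (4 + 4·6 + 8)/6 = 36/6 = 6; σ²_H = ((8−4)/6)² = 0.444
te_I = (1 + 4·2 + 3)/6 = 12/6 = 2; σ²_I = ((3−1)/6)² = 0.111

Forward pass:
ES_A = 0; EF_A = 6
ES_B = 6; EF_B = 6+9 = 15
ES_C = 6; EF_C = 6+5 = 11
ES_D = 6; EF_D = 6+5 = 11
ES_E = 6; EF_E = 6+6 = 12
ES_F = 6; EF_F = 6+11 = 17
ES_G = 17; EF_G = 17+11 = 28
ES_H = 6; EF_H = 6+6 = 12
ES_I = max(EF_B=15, EF_C=11, EF_D=11, EF_E=12, EF_G=28, EF_H=12) = 28; EF_I = 28+2 = 30
Expected project duration μ = 30 days. Critical path: A → F → G → I.

Variance along critical path = 1.000 + 0.444 + 0.444 + 0.111 = 2.000; σ = √2.000 = 1.414 days.
Z = (32 − 30) / 1.414 = 1.414
P(T ≤ 32) = Φ(1.414) ≈ 0.921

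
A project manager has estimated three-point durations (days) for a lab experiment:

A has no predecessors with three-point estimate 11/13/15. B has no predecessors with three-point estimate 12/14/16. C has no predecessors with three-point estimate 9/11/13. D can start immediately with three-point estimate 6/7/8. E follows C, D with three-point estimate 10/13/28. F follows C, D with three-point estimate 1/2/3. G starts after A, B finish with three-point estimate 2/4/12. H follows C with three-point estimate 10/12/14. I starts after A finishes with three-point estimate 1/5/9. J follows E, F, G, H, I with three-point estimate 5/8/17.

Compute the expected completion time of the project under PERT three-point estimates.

35 days

te_A = (11 + 4·13 + 15)/6 = 78/6 = 13
te_B = (12 + 4·14 + 16)/6 = 84/6 = 14
te_C = (9 + 4·11 + 13)/6 = 66/6 = 11
te_D = (6 + 4·7 + 8)/6 = 42/6 = 7
te_E = (10 + 4·13 + 28)/6 = 90/6 = 15
te_F = (1 + 4·2 + 3)/6 = 12/6 = 2
te_G = (2 + 4·4 + 12)/6 = 30/6 = 5
te_H = (10 + 4·12 + 14)/6 = 72/6 = 12
te_I = (1 + 4·5 + 9)/6 = 30/6 = 5
te_J = (5 + 4·8 + 17)/6 = 54/6 = 9

Forward pass:
ES_A = 0; EF_A = 13
ES_B = 0; EF_B = 14
ES_C = 0; EF_C = 11
ES_D = 0; EF_D = 7
ES_E = max(EF_C=11, EF_D=7) = 11; EF_E = 11+15 = 26
ES_F = max(EF_C=11, EF_D=7) = 11; EF_F = 11+2 = 13
ES_G = max(EF_A=13, EF_B=14) = 14; EF_G = 14+5 = 19
ES_H = 11; EF_H = 11+12 = 23
ES_I = 13; EF_I = 13+5 = 18
ES_J = max(EF_E=26, EF_F=13, EF_G=19, EF_H=23, EF_I=18) = 26; EF_J = 26+9 = 35
Expected project duration μ = 35 days. Critical path: C → E → J.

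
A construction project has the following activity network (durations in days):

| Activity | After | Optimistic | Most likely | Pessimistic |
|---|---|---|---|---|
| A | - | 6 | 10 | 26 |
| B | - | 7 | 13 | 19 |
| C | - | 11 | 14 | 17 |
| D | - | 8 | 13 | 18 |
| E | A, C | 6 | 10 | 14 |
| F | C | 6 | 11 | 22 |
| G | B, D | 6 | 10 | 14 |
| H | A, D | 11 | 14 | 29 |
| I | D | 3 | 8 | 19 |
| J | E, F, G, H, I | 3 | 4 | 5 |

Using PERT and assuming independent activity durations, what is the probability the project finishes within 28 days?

te_A = (6 + 4·10 + 26)/6 = 72/6 = 12; σ²_A = ((26−6)/6)² = 11.111
te_B = (7 + 4·13 + 19)/6 = 78/6 = 13; σ²_B = ((19−7)/6)² = 4.000
te_C = (11 + 4·14 + 17)/6 = 84/6 = 14; σ²_C = ((17−11)/6)² = 1.000
te_D = (8 + 4·13 + 18)/6 = 78/6 = 13; σ²_D = ((18−8)/6)² = 2.778
te_E = (6 + 4·10 + 14)/6 = 60/6 = 10; σ²_E = ((14−6)/6)² = 1.778
te_F = (6 + 4·11 + 22)/6 = 72/6 = 12; σ²_F = ((22−6)/6)² = 7.111
te_G = (6 + 4·10 + 14)/6 = 60/6 = 10; σ²_G = ((14−6)/6)² = 1.778
te_H = (11 + 4·14 + 29)/6 = 96/6 = 16; σ²_H = ((29−11)/6)² = 9.000
te_I = (3 + 4·8 + 19)/6 = 54/6 = 9; σ²_I = ((19−3)/6)² = 7.111
te_J = (3 + 4·4 + 5)/6 = 24/6 = 4; σ²_J = ((5−3)/6)² = 0.111

Forward pass:
ES_A = 0; EF_A = 12
ES_B = 0; EF_B = 13
ES_C = 0; EF_C = 14
ES_D = 0; EF_D = 13
ES_E = max(EF_A=12, EF_C=14) = 14; EF_E = 14+10 = 24
ES_F = 14; EF_F = 14+12 = 26
ES_G = max(EF_B=13, EF_D=13) = 13; EF_G = 13+10 = 23
ES_H = max(EF_A=12, EF_D=13) = 13; EF_H = 13+16 = 29
ES_I = 13; EF_I = 13+9 = 22
ES_J = max(EF_E=24, EF_F=26, EF_G=23, EF_H=29, EF_I=22) = 29; EF_J = 29+4 = 33
Expected project duration μ = 33 days. Critical path: D → H → J.

Variance along critical path = 2.778 + 9.000 + 0.111 = 11.889; σ = √11.889 = 3.448 days.
Z = (28 − 33) / 3.448 = -1.450
P(T ≤ 28) = Φ(-1.450) ≈ 0.074

0.074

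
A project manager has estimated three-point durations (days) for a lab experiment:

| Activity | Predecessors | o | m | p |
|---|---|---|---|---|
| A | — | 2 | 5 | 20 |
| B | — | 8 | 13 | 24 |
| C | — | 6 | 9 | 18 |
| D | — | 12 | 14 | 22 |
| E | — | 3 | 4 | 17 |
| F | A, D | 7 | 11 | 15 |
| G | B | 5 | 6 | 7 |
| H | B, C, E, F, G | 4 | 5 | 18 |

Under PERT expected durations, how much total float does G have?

te_A = (2 + 4·5 + 20)/6 = 42/6 = 7
te_B = (8 + 4·13 + 24)/6 = 84/6 = 14
te_C = (6 + 4·9 + 18)/6 = 60/6 = 10
te_D = (12 + 4·14 + 22)/6 = 90/6 = 15
te_E = (3 + 4·4 + 17)/6 = 36/6 = 6
te_F = (7 + 4·11 + 15)/6 = 66/6 = 11
te_G = (5 + 4·6 + 7)/6 = 36/6 = 6
te_H = (4 + 4·5 + 18)/6 = 42/6 = 7

Forward pass:
ES_A = 0; EF_A = 7
ES_B = 0; EF_B = 14
ES_C = 0; EF_C = 10
ES_D = 0; EF_D = 15
ES_E = 0; EF_E = 6
ES_F = max(EF_A=7, EF_D=15) = 15; EF_F = 15+11 = 26
ES_G = 14; EF_G = 14+6 = 20
ES_H = max(EF_B=14, EF_C=10, EF_E=6, EF_F=26, EF_G=20) = 26; EF_H = 26+7 = 33
Expected project duration μ = 33 days. Critical path: D → F → H.

Backward pass:
LF_H = 33; LS_H = 33−7 = 26
LF_G = LS_H = 26; LS_G = 26−6 = 20
LF_F = LS_H = 26; LS_F = 26−11 = 15
LF_E = LS_H = 26; LS_E = 26−6 = 20
LF_D = LS_F = 15; LS_D = 15−15 = 0
LF_C = LS_H = 26; LS_C = 26−10 = 16
LF_B = min(LS_G=20, LS_H=26) = 20; LS_B = 20−14 = 6
LF_A = LS_F = 15; LS_A = 15−7 = 8
Slack_G = LS_G − ES_G = 20 − 14 = 6

6 days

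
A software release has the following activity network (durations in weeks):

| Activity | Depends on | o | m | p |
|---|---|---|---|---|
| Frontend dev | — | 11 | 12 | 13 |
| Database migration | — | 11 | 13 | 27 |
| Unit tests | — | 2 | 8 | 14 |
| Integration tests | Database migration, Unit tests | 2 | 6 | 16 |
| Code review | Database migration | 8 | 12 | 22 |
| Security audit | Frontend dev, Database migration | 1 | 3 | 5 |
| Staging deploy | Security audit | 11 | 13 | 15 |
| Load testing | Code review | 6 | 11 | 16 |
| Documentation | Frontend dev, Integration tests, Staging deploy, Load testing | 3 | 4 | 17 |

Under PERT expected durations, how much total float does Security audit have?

te_Frontend dev = (11 + 4·12 + 13)/6 = 72/6 = 12
te_Database migration = (11 + 4·13 + 27)/6 = 90/6 = 15
te_Unit tests = (2 + 4·8 + 14)/6 = 48/6 = 8
te_Integration tests = (2 + 4·6 + 16)/6 = 42/6 = 7
te_Code review = (8 + 4·12 + 22)/6 = 78/6 = 13
te_Security audit = (1 + 4·3 + 5)/6 = 18/6 = 3
te_Staging deploy = (11 + 4·13 + 15)/6 = 78/6 = 13
te_Load testing = (6 + 4·11 + 16)/6 = 66/6 = 11
te_Documentation = (3 + 4·4 + 17)/6 = 36/6 = 6

Forward pass:
ES_Frontend dev = 0; EF_Frontend dev = 12
ES_Database migration = 0; EF_Database migration = 15
ES_Unit tests = 0; EF_Unit tests = 8
ES_Integration tests = max(EF_Database migration=15, EF_Unit tests=8) = 15; EF_Integration tests = 15+7 = 22
ES_Code review = 15; EF_Code review = 15+13 = 28
ES_Security audit = max(EF_Frontend dev=12, EF_Database migration=15) = 15; EF_Security audit = 15+3 = 18
ES_Staging deploy = 18; EF_Staging deploy = 18+13 = 31
ES_Load testing = 28; EF_Load testing = 28+11 = 39
ES_Documentation = max(EF_Frontend dev=12, EF_Integration tests=22, EF_Staging deploy=31, EF_Load testing=39) = 39; EF_Documentation = 39+6 = 45
Expected project duration μ = 45 weeks. Critical path: Database migration → Code review → Load testing → Documentation.

Backward pass:
LF_Documentation = 45; LS_Documentation = 45−6 = 39
LF_Load testing = LS_Documentation = 39; LS_Load testing = 39−11 = 28
LF_Staging deploy = LS_Documentation = 39; LS_Staging deploy = 39−13 = 26
LF_Security audit = LS_Staging deploy = 26; LS_Security audit = 26−3 = 23
LF_Code review = LS_Load testing = 28; LS_Code review = 28−13 = 15
LF_Integration tests = LS_Documentation = 39; LS_Integration tests = 39−7 = 32
LF_Unit tests = LS_Integration tests = 32; LS_Unit tests = 32−8 = 24
LF_Database migration = min(LS_Integration tests=32, LS_Code review=15, LS_Security audit=23) = 15; LS_Database migration = 15−15 = 0
LF_Frontend dev = min(LS_Security audit=23, LS_Documentation=39) = 23; LS_Frontend dev = 23−12 = 11
Slack_Security audit = LS_Security audit − ES_Security audit = 23 − 15 = 8

8 weeks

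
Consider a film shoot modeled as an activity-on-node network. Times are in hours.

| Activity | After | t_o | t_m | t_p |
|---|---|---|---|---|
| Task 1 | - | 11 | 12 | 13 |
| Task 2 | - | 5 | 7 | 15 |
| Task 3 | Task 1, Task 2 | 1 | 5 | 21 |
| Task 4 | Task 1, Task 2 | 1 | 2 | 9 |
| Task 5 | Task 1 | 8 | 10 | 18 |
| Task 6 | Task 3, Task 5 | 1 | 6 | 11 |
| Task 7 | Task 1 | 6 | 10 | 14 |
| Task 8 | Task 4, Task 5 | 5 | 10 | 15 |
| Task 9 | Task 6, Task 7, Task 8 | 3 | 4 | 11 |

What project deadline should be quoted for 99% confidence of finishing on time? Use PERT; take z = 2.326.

44.3 hours

te_Task 1 = (11 + 4·12 + 13)/6 = 72/6 = 12; σ²_Task 1 = ((13−11)/6)² = 0.111
te_Task 2 = (5 + 4·7 + 15)/6 = 48/6 = 8; σ²_Task 2 = ((15−5)/6)² = 2.778
te_Task 3 = (1 + 4·5 + 21)/6 = 42/6 = 7; σ²_Task 3 = ((21−1)/6)² = 11.111
te_Task 4 = (1 + 4·2 + 9)/6 = 18/6 = 3; σ²_Task 4 = ((9−1)/6)² = 1.778
te_Task 5 = (8 + 4·10 + 18)/6 = 66/6 = 11; σ²_Task 5 = ((18−8)/6)² = 2.778
te_Task 6 = (1 + 4·6 + 11)/6 = 36/6 = 6; σ²_Task 6 = ((11−1)/6)² = 2.778
te_Task 7 = (6 + 4·10 + 14)/6 = 60/6 = 10; σ²_Task 7 = ((14−6)/6)² = 1.778
te_Task 8 = (5 + 4·10 + 15)/6 = 60/6 = 10; σ²_Task 8 = ((15−5)/6)² = 2.778
te_Task 9 = (3 + 4·4 + 11)/6 = 30/6 = 5; σ²_Task 9 = ((11−3)/6)² = 1.778

Forward pass:
ES_Task 1 = 0; EF_Task 1 = 12
ES_Task 2 = 0; EF_Task 2 = 8
ES_Task 3 = max(EF_Task 1=12, EF_Task 2=8) = 12; EF_Task 3 = 12+7 = 19
ES_Task 4 = max(EF_Task 1=12, EF_Task 2=8) = 12; EF_Task 4 = 12+3 = 15
ES_Task 5 = 12; EF_Task 5 = 12+11 = 23
ES_Task 6 = max(EF_Task 3=19, EF_Task 5=23) = 23; EF_Task 6 = 23+6 = 29
ES_Task 7 = 12; EF_Task 7 = 12+10 = 22
ES_Task 8 = max(EF_Task 4=15, EF_Task 5=23) = 23; EF_Task 8 = 23+10 = 33
ES_Task 9 = max(EF_Task 6=29, EF_Task 7=22, EF_Task 8=33) = 33; EF_Task 9 = 33+5 = 38
Expected project duration μ = 38 hours. Critical path: Task 1 → Task 5 → Task 8 → Task 9.

Variance along critical path = 0.111 + 2.778 + 2.778 + 1.778 = 7.444; σ = 2.728 hours.
D = μ + z·σ = 38 + 2.326·2.728 = 44.3 hours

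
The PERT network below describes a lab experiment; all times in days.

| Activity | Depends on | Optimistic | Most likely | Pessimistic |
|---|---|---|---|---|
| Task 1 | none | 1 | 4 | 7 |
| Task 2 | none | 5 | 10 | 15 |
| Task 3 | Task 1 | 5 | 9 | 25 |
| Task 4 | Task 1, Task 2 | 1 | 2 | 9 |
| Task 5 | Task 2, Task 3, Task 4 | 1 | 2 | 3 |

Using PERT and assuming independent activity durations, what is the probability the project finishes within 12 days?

te_Task 1 = (1 + 4·4 + 7)/6 = 24/6 = 4; σ²_Task 1 = ((7−1)/6)² = 1.000
te_Task 2 = (5 + 4·10 + 15)/6 = 60/6 = 10; σ²_Task 2 = ((15−5)/6)² = 2.778
te_Task 3 = (5 + 4·9 + 25)/6 = 66/6 = 11; σ²_Task 3 = ((25−5)/6)² = 11.111
te_Task 4 = (1 + 4·2 + 9)/6 = 18/6 = 3; σ²_Task 4 = ((9−1)/6)² = 1.778
te_Task 5 = (1 + 4·2 + 3)/6 = 12/6 = 2; σ²_Task 5 = ((3−1)/6)² = 0.111

Forward pass:
ES_Task 1 = 0; EF_Task 1 = 4
ES_Task 2 = 0; EF_Task 2 = 10
ES_Task 3 = 4; EF_Task 3 = 4+11 = 15
ES_Task 4 = max(EF_Task 1=4, EF_Task 2=10) = 10; EF_Task 4 = 10+3 = 13
ES_Task 5 = max(EF_Task 2=10, EF_Task 3=15, EF_Task 4=13) = 15; EF_Task 5 = 15+2 = 17
Expected project duration μ = 17 days. Critical path: Task 1 → Task 3 → Task 5.

Variance along critical path = 1.000 + 11.111 + 0.111 = 12.222; σ = √12.222 = 3.496 days.
Z = (12 − 17) / 3.496 = -1.430
P(T ≤ 12) = Φ(-1.430) ≈ 0.076

0.076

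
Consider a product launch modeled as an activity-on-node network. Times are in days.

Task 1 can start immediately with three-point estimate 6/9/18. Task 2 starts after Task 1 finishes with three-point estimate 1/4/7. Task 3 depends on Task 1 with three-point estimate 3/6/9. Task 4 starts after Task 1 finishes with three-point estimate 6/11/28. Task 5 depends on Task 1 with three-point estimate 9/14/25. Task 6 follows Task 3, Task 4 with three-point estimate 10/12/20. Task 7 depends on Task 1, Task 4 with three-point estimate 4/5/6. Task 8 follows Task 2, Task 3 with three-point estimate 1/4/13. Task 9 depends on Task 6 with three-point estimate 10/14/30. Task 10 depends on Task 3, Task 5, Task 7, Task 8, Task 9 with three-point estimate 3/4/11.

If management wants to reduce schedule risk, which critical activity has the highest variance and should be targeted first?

Task 4

te_Task 1 = (6 + 4·9 + 18)/6 = 60/6 = 10; σ²_Task 1 = ((18−6)/6)² = 4.000
te_Task 2 = (1 + 4·4 + 7)/6 = 24/6 = 4; σ²_Task 2 = ((7−1)/6)² = 1.000
te_Task 3 = (3 + 4·6 + 9)/6 = 36/6 = 6; σ²_Task 3 = ((9−3)/6)² = 1.000
te_Task 4 = (6 + 4·11 + 28)/6 = 78/6 = 13; σ²_Task 4 = ((28−6)/6)² = 13.444
te_Task 5 = (9 + 4·14 + 25)/6 = 90/6 = 15; σ²_Task 5 = ((25−9)/6)² = 7.111
te_Task 6 = (10 + 4·12 + 20)/6 = 78/6 = 13; σ²_Task 6 = ((20−10)/6)² = 2.778
te_Task 7 = (4 + 4·5 + 6)/6 = 30/6 = 5; σ²_Task 7 = ((6−4)/6)² = 0.111
te_Task 8 = (1 + 4·4 + 13)/6 = 30/6 = 5; σ²_Task 8 = ((13−1)/6)² = 4.000
te_Task 9 = (10 + 4·14 + 30)/6 = 96/6 = 16; σ²_Task 9 = ((30−10)/6)² = 11.111
te_Task 10 = (3 + 4·4 + 11)/6 = 30/6 = 5; σ²_Task 10 = ((11−3)/6)² = 1.778

Forward pass:
ES_Task 1 = 0; EF_Task 1 = 10
ES_Task 2 = 10; EF_Task 2 = 10+4 = 14
ES_Task 3 = 10; EF_Task 3 = 10+6 = 16
ES_Task 4 = 10; EF_Task 4 = 10+13 = 23
ES_Task 5 = 10; EF_Task 5 = 10+15 = 25
ES_Task 6 = max(EF_Task 3=16, EF_Task 4=23) = 23; EF_Task 6 = 23+13 = 36
ES_Task 7 = max(EF_Task 1=10, EF_Task 4=23) = 23; EF_Task 7 = 23+5 = 28
ES_Task 8 = max(EF_Task 2=14, EF_Task 3=16) = 16; EF_Task 8 = 16+5 = 21
ES_Task 9 = 36; EF_Task 9 = 36+16 = 52
ES_Task 10 = max(EF_Task 3=16, EF_Task 5=25, EF_Task 7=28, EF_Task 8=21, EF_Task 9=52) = 52; EF_Task 10 = 52+5 = 57
Expected project duration μ = 57 days. Critical path: Task 1 → Task 4 → Task 6 → Task 9 → Task 10.

Variances on critical path: σ²_Task 1=4.000, σ²_Task 4=13.444, σ²_Task 6=2.778, σ²_Task 9=11.111, σ²_Task 10=1.778.
Largest is σ²_Task 4 = 13.444.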